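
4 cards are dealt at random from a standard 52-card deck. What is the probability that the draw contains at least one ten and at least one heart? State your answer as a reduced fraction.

52799/270725

There are C(52,4) = 270725 possible draws.
By inclusion-exclusion on the complements, draws missing all tens or all hearts: C(48,4) + C(39,4) − C(36,4) = 194580 + 82251 − 58905 = 217926.
So draws with at least one of each: 270725 − 217926 = 52799, probability 52799/270725.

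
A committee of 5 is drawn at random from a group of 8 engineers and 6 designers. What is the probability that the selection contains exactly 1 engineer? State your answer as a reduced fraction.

60/1001

The sample space is all 5-subsets of the 14: C(14,5) = 2002.
Selections with exactly 1 engineer: choose 1 of the 8 engineers and 4 of the 6 designers, C(8,1)·C(6,4) = 8·15 = 120.
Probability = 120/2002 = 60/1001.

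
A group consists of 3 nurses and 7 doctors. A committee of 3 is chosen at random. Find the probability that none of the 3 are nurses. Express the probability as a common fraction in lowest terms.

7/24

There are C(10,3) = 120 possible selections.
Selections with no nurses (all doctors): C(7,3) = 35.
Probability = 35/120 = 7/24.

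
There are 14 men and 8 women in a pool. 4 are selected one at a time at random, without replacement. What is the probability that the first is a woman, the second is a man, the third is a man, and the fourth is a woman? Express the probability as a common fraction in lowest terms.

182/3135

Multiply the conditional probabilities at each draw: 8/22 · 14/21 · 13/20 · 7/19 = 10192/175560 = 182/3135.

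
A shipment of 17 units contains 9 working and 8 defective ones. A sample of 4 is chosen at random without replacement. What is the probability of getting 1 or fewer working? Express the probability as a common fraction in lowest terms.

41/170

Total selections: C(17,4) = 2380.
Favorable selections (1 or fewer working): C(9,0)·C(8,4) + C(9,1)·C(8,3) = 70 + 504 = 574.
Probability = 574/2380 = 41/170.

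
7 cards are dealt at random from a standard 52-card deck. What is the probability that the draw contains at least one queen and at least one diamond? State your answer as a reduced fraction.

There are C(52,7) = 133784560 possible draws.
By inclusion-exclusion on the complements, draws missing all queens or all diamonds: C(48,7) + C(39,7) − C(36,7) = 73629072 + 15380937 − 8347680 = 80662329.
So draws with at least one of each: 133784560 − 80662329 = 53122231, probability 53122231/133784560.

53122231/133784560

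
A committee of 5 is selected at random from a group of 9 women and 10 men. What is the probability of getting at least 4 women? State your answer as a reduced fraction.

Total selections: C(19,5) = 11628.
Favorable selections (at least 4 women): C(9,4)·C(10,1) + C(9,5)·C(10,0) = 1260 + 126 = 1386.
Probability = 1386/11628 = 77/646.

77/646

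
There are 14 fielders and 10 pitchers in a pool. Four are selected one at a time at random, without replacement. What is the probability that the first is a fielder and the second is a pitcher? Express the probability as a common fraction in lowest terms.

Multiply the conditional probabilities at each draw: 14/24 · 10/23 = 140/552 = 35/138.

35/138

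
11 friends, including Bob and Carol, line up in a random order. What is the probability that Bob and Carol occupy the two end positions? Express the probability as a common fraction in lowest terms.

There are 11! = 39916800 arrangements.
Place Bob and Carol at the ends in 2 ways, arrange the remaining 9 in 9! = 362880 ways: 2·362880 = 725760.
Probability = 725760/39916800 = 1/55.

1/55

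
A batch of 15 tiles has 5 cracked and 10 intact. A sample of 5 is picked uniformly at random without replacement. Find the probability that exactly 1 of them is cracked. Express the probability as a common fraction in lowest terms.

There are C(15,5) = 3003 ways to choose 5 from 15.
Selections with exactly 1 cracked: choose 1 of the 5 cracked and 4 of the 10 intact, C(5,1)·C(10,4) = 5·210 = 1050.
Probability = 1050/3003 = 50/143.

50/143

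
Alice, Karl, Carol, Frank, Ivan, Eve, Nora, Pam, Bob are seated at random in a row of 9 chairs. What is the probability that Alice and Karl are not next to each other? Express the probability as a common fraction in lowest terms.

7/9

There are 9! = 362880 arrangements.
Arrangements with Alice and Karl adjacent: 2·8! = 80640.
So not adjacent: 362880 − 80640 = 282240, probability 282240/362880 = 7/9.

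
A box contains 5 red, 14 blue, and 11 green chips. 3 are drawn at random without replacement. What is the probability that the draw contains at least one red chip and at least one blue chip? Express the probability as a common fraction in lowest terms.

39/116

There are C(30,3) = 4060 possible draws.
By inclusion-exclusion on the complements, draws missing all red or all blue: C(25,3) + C(16,3) − C(11,3) = 2300 + 560 − 165 = 2695.
So draws with at least one of each: 4060 − 2695 = 1365, probability 1365/4060 = 39/116.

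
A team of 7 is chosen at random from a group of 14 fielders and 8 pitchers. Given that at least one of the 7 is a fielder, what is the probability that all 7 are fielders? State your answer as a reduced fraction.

429/21317

Work in counts. Selections with at least one fielder: C(22,7) − C(8,7) = 170544 − 8 = 170536.
Of those, selections where all 7 are fielders: C(14,7) = 3432.
Conditional probability = 3432/170536 = 429/21317.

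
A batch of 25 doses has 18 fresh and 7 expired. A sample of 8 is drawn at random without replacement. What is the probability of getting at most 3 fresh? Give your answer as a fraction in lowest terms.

81/4807

There are C(25,8) = 1081575 ways to choose the 8.
Favorable selections (at most 3 fresh): C(18,1)·C(7,7) + C(18,2)·C(7,6) + C(18,3)·C(7,5) = 18 + 1071 + 17136 = 18225.
Probability = 18225/1081575 = 81/4807.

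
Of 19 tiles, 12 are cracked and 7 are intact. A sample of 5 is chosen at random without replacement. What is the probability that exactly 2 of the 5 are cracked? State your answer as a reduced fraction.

385/1938

Total number of selections: C(19,5) = 11628.
Selections with exactly 2 cracked: choose 2 of the 12 cracked and 3 of the 7 intact, C(12,2)·C(7,3) = 66·35 = 2310.
Probability = 2310/11628 = 385/1938.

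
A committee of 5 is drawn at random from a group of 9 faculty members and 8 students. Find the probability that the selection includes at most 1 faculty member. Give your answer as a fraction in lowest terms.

Total selections: C(17,5) = 6188.
Favorable selections (at most 1 faculty member): C(9,0)·C(8,5) + C(9,1)·C(8,4) = 56 + 630 = 686.
Probability = 686/6188 = 49/442.

49/442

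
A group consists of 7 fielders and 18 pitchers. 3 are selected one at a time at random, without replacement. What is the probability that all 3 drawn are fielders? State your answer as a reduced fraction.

7/460

Multiply the conditional probabilities at each draw: 7/25 · 6/24 · 5/23 = 210/13800 = 7/460.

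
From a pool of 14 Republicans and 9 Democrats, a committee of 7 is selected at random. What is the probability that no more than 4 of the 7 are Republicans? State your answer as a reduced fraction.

4322/7429

Total selections: C(23,7) = 245157.
Favorable selections (no more than 4 Republicans): C(14,0)·C(9,7) + C(14,1)·C(9,6) + C(14,2)·C(9,5) + C(14,3)·C(9,4) + C(14,4)·C(9,3) = 36 + 1176 + 11466 + 45864 + 84084 = 142626.
Probability = 142626/245157 = 4322/7429.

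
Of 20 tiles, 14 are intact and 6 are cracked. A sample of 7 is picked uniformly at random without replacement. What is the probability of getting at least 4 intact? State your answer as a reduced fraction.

3575/3876

Total selections: C(20,7) = 77520.
Count the complement (fewer than 4 intact): C(14,1)·C(6,6) + C(14,2)·C(6,5) + C(14,3)·C(6,4) = 14 + 546 + 5460 = 6020.
Probability = 1 − 6020/77520 = 71500/77520 = 3575/3876.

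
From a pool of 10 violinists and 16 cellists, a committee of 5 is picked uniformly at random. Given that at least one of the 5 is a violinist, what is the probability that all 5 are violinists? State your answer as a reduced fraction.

Work in counts. Selections with at least one violinist: C(26,5) − C(16,5) = 65780 − 4368 = 61412.
Of those, selections where all 5 are violinists: C(10,5) = 252.
Conditional probability = 252/61412 = 63/15353.

63/15353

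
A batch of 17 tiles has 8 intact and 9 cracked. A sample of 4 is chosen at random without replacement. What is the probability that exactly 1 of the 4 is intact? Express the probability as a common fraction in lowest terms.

There are C(17,4) = 2380 ways to choose 4 from 17.
Selections with exactly 1 intact: choose 1 of the 8 intact and 3 of the 9 cracked, C(8,1)·C(9,3) = 8·84 = 672.
Probability = 672/2380 = 24/85.

24/85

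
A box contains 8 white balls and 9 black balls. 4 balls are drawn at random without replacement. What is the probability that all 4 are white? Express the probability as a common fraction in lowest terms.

There are C(17,4) = 2380 possible selections.
Selections with all white: C(8,4) = 70.
Probability = 70/2380 = 1/34.

1/34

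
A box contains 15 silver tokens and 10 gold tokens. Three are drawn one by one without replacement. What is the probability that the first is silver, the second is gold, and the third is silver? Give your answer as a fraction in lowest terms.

7/46

Multiply the conditional probabilities at each draw: 15/25 · 10/24 · 14/23 = 2100/13800 = 7/46.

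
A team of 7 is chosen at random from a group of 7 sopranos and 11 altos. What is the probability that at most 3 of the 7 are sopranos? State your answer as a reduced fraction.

There are C(18,7) = 31824 ways to choose the 7.
Favorable selections (at most 3 sopranos): C(7,0)·C(11,7) + C(7,1)·C(11,6) + C(7,2)·C(11,5) + C(7,3)·C(11,4) = 330 + 3234 + 9702 + 11550 = 24816.
Probability = 24816/31824 = 517/663.

517/663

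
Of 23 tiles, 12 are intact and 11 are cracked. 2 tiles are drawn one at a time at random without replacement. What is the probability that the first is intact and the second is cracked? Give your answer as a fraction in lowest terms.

Multiply the conditional probabilities at each draw: 12/23 · 11/22 = 132/506 = 6/23.

6/23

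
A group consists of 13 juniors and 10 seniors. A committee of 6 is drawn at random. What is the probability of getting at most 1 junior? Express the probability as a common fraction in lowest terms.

Total selections: C(23,6) = 100947.
Favorable selections (at most 1 junior): C(13,0)·C(10,6) + C(13,1)·C(10,5) = 210 + 3276 = 3486.
Probability = 3486/100947 = 166/4807.

166/4807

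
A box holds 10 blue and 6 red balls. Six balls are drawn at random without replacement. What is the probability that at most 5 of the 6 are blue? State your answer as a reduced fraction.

557/572

Total selections: C(16,6) = 8008.
The complement is exactly 6 blue: C(10,6)·C(6,0) = 210.
Probability = 1 − 210/8008 = 7798/8008 = 557/572.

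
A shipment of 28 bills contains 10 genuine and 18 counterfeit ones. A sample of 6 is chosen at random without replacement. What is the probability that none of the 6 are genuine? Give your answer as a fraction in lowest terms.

There are C(28,6) = 376740 possible selections.
Selections with no genuine (all counterfeit): C(18,6) = 18564.
Probability = 18564/376740 = 17/345.

17/345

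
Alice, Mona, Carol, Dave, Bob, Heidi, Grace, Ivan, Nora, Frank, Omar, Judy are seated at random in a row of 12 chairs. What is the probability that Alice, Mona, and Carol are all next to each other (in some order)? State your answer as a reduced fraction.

There are 12! = 479001600 arrangements.
Treat the three as one block: 10! placements × 3! orders within the block = 3628800·6 = 21772800.
Probability = 21772800/479001600 = 1/22.

1/22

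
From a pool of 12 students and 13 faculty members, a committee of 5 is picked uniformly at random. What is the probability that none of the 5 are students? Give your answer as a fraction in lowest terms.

39/1610

There are C(25,5) = 53130 possible selections.
Selections with no students (all faculty members): C(13,5) = 1287.
Probability = 1287/53130 = 39/1610.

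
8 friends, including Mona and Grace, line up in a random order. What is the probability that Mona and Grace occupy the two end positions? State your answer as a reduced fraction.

1/28

There are 8! = 40320 arrangements.
Place Mona and Grace at the ends in 2 ways, arrange the remaining 6 in 6! = 720 ways: 2·720 = 1440.
Probability = 1440/40320 = 1/28.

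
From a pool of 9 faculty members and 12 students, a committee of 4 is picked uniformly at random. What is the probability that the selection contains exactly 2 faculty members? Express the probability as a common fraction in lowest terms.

The sample space is all 4-subsets of the 21: C(21,4) = 5985.
Selections with exactly 2 faculty members: choose 2 of the 9 faculty members and 2 of the 12 students, C(9,2)·C(12,2) = 36·66 = 2376.
Probability = 2376/5985 = 264/665.

264/665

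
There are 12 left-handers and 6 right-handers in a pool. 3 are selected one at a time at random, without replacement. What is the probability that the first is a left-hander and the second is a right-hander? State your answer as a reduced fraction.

4/17

Multiply the conditional probabilities at each draw: 12/18 · 6/17 = 72/306 = 4/17.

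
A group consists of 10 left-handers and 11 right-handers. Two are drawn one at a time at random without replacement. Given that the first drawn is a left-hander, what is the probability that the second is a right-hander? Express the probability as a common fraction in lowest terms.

After removing one left-hander, 20 remain: 9 left-handers and 11 right-handers.
So the probability the next is a right-hander is 11/20.

11/20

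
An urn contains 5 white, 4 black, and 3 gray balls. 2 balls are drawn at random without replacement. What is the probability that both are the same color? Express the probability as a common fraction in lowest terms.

There are C(12,2) = 66 ways to draw 2 balls.
All same color: C(5,2) + C(4,2) + C(3,2) = 10 + 6 + 3 = 19.
Probability = 19/66.

19/66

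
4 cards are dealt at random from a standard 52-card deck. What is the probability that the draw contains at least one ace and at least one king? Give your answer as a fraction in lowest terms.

There are C(52,4) = 270725 possible draws.
By inclusion-exclusion on the complements, draws missing all aces or all kings: C(48,4) + C(48,4) − C(44,4) = 194580 + 194580 − 135751 = 253409.
So draws with at least one of each: 270725 − 253409 = 17316, probability 17316/270725 = 1332/20825.

1332/20825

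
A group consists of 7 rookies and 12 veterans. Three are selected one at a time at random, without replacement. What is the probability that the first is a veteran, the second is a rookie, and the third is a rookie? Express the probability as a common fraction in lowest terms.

Multiply the conditional probabilities at each draw: 12/19 · 7/18 · 6/17 = 504/5814 = 28/323.

28/323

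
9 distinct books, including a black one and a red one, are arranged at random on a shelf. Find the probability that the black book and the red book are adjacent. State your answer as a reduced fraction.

2/9

There are 9! = 362880 arrangements.
Treat the black book and the red book as a block: 8! arrangements of the blocks × 2 orders within the block = 2·40320 = 80640.
Probability = 80640/362880 = 2/9.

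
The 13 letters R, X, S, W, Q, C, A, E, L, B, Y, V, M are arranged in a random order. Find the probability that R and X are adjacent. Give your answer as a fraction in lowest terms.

2/13

There are 13! = 6227020800 arrangements.
Treat R and X as a block: 12! arrangements of the blocks × 2 orders within the block = 2·479001600 = 958003200.
Probability = 958003200/6227020800 = 2/13.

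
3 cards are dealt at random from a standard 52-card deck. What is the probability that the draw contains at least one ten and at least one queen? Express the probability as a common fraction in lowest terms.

188/5525

There are C(52,3) = 22100 possible draws.
By inclusion-exclusion on the complements, draws missing all tens or all queens: C(48,3) + C(48,3) − C(44,3) = 17296 + 17296 − 13244 = 21348.
So draws with at least one of each: 22100 − 21348 = 752, probability 752/22100 = 188/5525.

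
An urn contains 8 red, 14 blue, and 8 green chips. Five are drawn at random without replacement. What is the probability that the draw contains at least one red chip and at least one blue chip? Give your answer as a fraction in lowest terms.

There are C(30,5) = 142506 possible draws.
By inclusion-exclusion on the complements, draws missing all red or all blue: C(22,5) + C(16,5) − C(8,5) = 26334 + 4368 − 56 = 30646.
So draws with at least one of each: 142506 − 30646 = 111860, probability 111860/142506 = 7990/10179.

7990/10179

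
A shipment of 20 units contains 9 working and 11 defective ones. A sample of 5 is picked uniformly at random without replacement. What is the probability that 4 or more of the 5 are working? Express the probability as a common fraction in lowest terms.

There are C(20,5) = 15504 ways to choose the 5.
Favorable selections (4 or more working): C(9,4)·C(11,1) + C(9,5)·C(11,0) = 1386 + 126 = 1512.
Probability = 1512/15504 = 63/646.

63/646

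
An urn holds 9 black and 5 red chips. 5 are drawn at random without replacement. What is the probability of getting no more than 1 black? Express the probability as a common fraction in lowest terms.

23/1001

There are C(14,5) = 2002 ways to choose the 5.
Favorable selections (no more than 1 black): C(9,0)·C(5,5) + C(9,1)·C(5,4) = 1 + 45 = 46.
Probability = 46/2002 = 23/1001.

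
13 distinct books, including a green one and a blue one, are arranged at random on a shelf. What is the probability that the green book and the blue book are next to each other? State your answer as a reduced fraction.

2/13

There are 13! = 6227020800 arrangements.
Treat the green book and the blue book as a block: 12! arrangements of the blocks × 2 orders within the block = 2·479001600 = 958003200.
Probability = 958003200/6227020800 = 2/13.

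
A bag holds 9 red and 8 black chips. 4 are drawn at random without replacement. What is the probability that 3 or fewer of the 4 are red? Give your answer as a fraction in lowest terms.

161/170

Total selections: C(17,4) = 2380.
The complement is exactly 4 red: C(9,4)·C(8,0) = 126.
Probability = 1 − 126/2380 = 2254/2380 = 161/170.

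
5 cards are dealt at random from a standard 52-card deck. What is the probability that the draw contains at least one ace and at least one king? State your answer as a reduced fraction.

There are C(52,5) = 2598960 possible draws.
By inclusion-exclusion on the complements, draws missing all aces or all kings: C(48,5) + C(48,5) − C(44,5) = 1712304 + 1712304 − 1086008 = 2338600.
So draws with at least one of each: 2598960 − 2338600 = 260360, probability 260360/2598960 = 6509/64974.

6509/64974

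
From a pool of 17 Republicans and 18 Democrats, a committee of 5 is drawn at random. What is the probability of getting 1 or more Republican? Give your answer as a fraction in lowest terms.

332/341

Total selections: C(35,5) = 324632.
The complement is all 5 are Democrats: C(18,5) = 8568.
Probability = 1 − 8568/324632 = 316064/324632 = 332/341.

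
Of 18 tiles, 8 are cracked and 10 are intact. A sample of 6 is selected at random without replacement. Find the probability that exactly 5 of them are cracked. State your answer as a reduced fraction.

20/663

There are C(18,6) = 18564 ways to choose 6 from 18.
Selections with exactly 5 cracked: choose 5 of the 8 cracked and 1 of the 10 intact, C(8,5)·C(10,1) = 56·10 = 560.
Probability = 560/18564 = 20/663.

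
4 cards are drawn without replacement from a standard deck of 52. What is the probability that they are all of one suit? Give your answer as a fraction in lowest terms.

There are C(52,4) = 270725 possible 4-card hands.
Hands of one suit: 4 suits × C(13,4) = 4·715 = 2860.
Probability = 2860/270725 = 44/4165.

44/4165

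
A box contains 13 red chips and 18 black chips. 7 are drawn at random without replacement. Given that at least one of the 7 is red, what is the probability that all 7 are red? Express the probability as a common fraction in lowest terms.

44/66609

Work in counts. Selections with at least one red: C(31,7) − C(18,7) = 2629575 − 31824 = 2597751.
Of those, selections where all 7 are red: C(13,7) = 1716.
Conditional probability = 1716/2597751 = 44/66609.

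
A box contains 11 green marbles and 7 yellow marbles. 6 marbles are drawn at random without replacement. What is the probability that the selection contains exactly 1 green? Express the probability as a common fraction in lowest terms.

There are C(18,6) = 18564 ways to choose 6 from 18.
Selections with exactly 1 green: choose 1 of the 11 green and 5 of the 7 yellow, C(11,1)·C(7,5) = 11·21 = 231.
Probability = 231/18564 = 11/884.

11/884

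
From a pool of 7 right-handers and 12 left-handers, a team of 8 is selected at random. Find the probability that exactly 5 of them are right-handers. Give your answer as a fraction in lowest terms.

770/12597

There are C(19,8) = 75582 ways to choose 8 from 19.
Selections with exactly 5 right-handers: choose 5 of the 7 right-handers and 3 of the 12 left-handers, C(7,5)·C(12,3) = 21·220 = 4620.
Probability = 4620/75582 = 770/12597.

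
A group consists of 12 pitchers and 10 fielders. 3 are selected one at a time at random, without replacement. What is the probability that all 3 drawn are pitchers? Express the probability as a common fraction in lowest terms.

1/7

Multiply the conditional probabilities at each draw: 12/22 · 11/21 · 10/20 = 1320/9240 = 1/7.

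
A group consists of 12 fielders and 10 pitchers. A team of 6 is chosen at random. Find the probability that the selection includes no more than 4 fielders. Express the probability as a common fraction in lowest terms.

There are C(22,6) = 74613 ways to choose the 6.
Count the complement (more than 4 fielders): C(12,5)·C(10,1) + C(12,6)·C(10,0) = 7920 + 924 = 8844.
Probability = 1 − 8844/74613 = 65769/74613 = 1993/2261.

1993/2261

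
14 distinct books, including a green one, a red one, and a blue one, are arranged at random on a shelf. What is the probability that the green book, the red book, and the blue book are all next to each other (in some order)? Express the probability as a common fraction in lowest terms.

There are 14! = 87178291200 arrangements.
Treat the three as one block: 12! placements × 3! orders within the block = 479001600·6 = 2874009600.
Probability = 2874009600/87178291200 = 3/91.

3/91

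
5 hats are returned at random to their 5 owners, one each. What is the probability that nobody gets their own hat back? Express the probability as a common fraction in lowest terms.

11/30

There are 5! = 120 assignments.
By inclusion-exclusion, assignments with no fixed points: C(5,0)·5! − C(5,1)·4! + C(5,2)·3! − C(5,3)·2! + C(5,4)·1! − C(5,5)·0! = 44.
Probability = 44/120 = 11/30.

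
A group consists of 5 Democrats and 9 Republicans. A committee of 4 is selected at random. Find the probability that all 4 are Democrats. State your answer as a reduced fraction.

There are C(14,4) = 1001 possible selections.
Selections with all Democrats: C(5,4) = 5.
Probability = 5/1001.

5/1001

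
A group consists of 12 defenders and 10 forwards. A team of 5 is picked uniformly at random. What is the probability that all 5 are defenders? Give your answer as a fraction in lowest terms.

There are C(22,5) = 26334 possible selections.
Selections with all defenders: C(12,5) = 792.
Probability = 792/26334 = 4/133.

4/133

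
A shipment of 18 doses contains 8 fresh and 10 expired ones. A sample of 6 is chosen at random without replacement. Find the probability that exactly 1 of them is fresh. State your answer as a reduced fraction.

24/221

There are C(18,6) = 18564 ways to choose 6 from 18.
Selections with exactly 1 fresh: choose 1 of the 8 fresh and 5 of the 10 expired, C(8,1)·C(10,5) = 8·252 = 2016.
Probability = 2016/18564 = 24/221.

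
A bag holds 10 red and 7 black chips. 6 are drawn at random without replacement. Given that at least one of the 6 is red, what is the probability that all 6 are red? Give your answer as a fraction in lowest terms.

Work in counts. Selections with at least one red: C(17,6) − C(7,6) = 12376 − 7 = 12369.
Of those, selections where all 6 are red: C(10,6) = 210.
Conditional probability = 210/12369 = 10/589.

10/589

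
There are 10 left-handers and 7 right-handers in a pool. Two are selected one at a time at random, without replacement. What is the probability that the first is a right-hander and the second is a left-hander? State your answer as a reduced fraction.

Multiply the conditional probabilities at each draw: 7/17 · 10/16 = 70/272 = 35/136.

35/136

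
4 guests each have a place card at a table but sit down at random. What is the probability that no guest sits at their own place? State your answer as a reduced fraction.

There are 4! = 24 seatings.
By inclusion-exclusion, seatings with no fixed points: C(4,0)·4! − C(4,1)·3! + C(4,2)·2! − C(4,3)·1! + C(4,4)·0! = 9.
Probability = 9/24 = 3/8.

3/8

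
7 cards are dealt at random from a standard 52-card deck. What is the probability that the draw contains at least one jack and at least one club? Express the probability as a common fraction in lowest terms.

53122231/133784560

There are C(52,7) = 133784560 possible draws.
By inclusion-exclusion on the complements, draws missing all jacks or all clubs: C(48,7) + C(39,7) − C(36,7) = 73629072 + 15380937 − 8347680 = 80662329.
So draws with at least one of each: 133784560 − 80662329 = 53122231, probability 53122231/133784560.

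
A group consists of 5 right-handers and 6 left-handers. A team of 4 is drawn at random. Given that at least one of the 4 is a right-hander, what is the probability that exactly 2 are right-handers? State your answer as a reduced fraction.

Work in counts. Selections with at least one right-hander: C(11,4) − C(6,4) = 330 − 15 = 315.
Of those, selections where exactly 2 are right-handers: C(5,2)·C(6,2) = 10·15 = 150.
Conditional probability = 150/315 = 10/21.

10/21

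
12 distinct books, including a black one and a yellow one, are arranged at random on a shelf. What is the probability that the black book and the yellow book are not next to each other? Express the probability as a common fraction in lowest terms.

5/6

There are 12! = 479001600 arrangements.
Arrangements with the black book and the yellow book adjacent: 2·11! = 79833600.
So not adjacent: 479001600 − 79833600 = 399168000, probability 399168000/479001600 = 5/6.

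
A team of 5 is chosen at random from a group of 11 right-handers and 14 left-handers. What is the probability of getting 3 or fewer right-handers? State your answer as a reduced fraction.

104/115

There are C(25,5) = 53130 ways to choose the 5.
Count the complement (more than 3 right-handers): C(11,4)·C(14,1) + C(11,5)·C(14,0) = 4620 + 462 = 5082.
Probability = 1 − 5082/53130 = 48048/53130 = 104/115.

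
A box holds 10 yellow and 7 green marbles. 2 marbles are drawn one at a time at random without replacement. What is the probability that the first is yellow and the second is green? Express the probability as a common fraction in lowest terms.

Multiply the conditional probabilities at each draw: 10/17 · 7/16 = 70/272 = 35/136.

35/136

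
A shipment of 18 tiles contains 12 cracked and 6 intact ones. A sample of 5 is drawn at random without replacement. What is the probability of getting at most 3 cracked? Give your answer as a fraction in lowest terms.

Total selections: C(18,5) = 8568.
Count the complement (more than 3 cracked): C(12,4)·C(6,1) + C(12,5)·C(6,0) = 2970 + 792 = 3762.
Probability = 1 − 3762/8568 = 4806/8568 = 267/476.

267/476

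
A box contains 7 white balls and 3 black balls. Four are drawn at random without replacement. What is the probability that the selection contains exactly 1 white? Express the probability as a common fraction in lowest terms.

1/30

Total number of selections: C(10,4) = 210.
Selections with exactly 1 white: choose 1 of the 7 white and 3 of the 3 black, C(7,1)·C(3,3) = 7·1 = 7.
Probability = 7/210 = 1/30.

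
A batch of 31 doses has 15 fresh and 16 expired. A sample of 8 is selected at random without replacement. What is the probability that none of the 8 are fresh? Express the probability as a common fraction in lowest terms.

22/13485

There are C(31,8) = 7888725 possible selections.
Selections with no fresh (all expired): C(16,8) = 12870.
Probability = 12870/7888725 = 22/13485.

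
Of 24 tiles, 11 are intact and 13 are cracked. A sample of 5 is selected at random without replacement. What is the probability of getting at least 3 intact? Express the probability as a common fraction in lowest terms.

267/644

Total selections: C(24,5) = 42504.
Favorable selections (at least 3 intact): C(11,3)·C(13,2) + C(11,4)·C(13,1) + C(11,5)·C(13,0) = 12870 + 4290 + 462 = 17622.
Probability = 17622/42504 = 267/644.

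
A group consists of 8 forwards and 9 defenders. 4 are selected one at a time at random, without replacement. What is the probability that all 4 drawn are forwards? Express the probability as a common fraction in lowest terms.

Multiply the conditional probabilities at each draw: 8/17 · 7/16 · 6/15 · 5/14 = 1680/57120 = 1/34.

1/34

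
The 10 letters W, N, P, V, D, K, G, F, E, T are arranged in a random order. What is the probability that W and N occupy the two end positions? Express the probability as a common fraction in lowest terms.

There are 10! = 3628800 arrangements.
Place W and N at the ends in 2 ways, arrange the remaining 8 in 8! = 40320 ways: 2·40320 = 80640.
Probability = 80640/3628800 = 1/45.

1/45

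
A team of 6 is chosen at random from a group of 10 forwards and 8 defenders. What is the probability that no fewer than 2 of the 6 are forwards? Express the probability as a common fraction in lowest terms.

Total selections: C(18,6) = 18564.
Count the complement (fewer than 2 forwards): C(10,0)·C(8,6) + C(10,1)·C(8,5) = 28 + 560 = 588.
Probability = 1 − 588/18564 = 17976/18564 = 214/221.

214/221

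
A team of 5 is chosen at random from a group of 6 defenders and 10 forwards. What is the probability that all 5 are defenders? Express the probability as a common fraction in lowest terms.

1/728

There are C(16,5) = 4368 possible selections.
Selections with all defenders: C(6,5) = 6.
Probability = 6/4368 = 1/728.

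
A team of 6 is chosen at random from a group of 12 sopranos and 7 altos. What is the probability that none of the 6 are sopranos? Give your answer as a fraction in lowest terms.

1/3876

There are C(19,6) = 27132 possible selections.
Selections with no sopranos (all altos): C(7,6) = 7.
Probability = 7/27132 = 1/3876.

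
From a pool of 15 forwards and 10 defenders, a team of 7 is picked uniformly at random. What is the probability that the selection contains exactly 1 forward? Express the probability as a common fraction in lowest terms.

63/9614

There are C(25,7) = 480700 ways to choose 7 from 25.
Selections with exactly 1 forward: choose 1 of the 15 forwards and 6 of the 10 defenders, C(15,1)·C(10,6) = 15·210 = 3150.
Probability = 3150/480700 = 63/9614.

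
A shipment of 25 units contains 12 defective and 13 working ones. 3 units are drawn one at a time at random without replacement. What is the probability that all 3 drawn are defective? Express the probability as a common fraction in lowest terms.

11/115

Multiply the conditional probabilities at each draw: 12/25 · 11/24 · 10/23 = 1320/13800 = 11/115.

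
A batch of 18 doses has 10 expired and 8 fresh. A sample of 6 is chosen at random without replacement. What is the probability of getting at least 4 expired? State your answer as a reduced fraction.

There are C(18,6) = 18564 ways to choose the 6.
Favorable selections (at least 4 expired): C(10,4)·C(8,2) + C(10,5)·C(8,1) + C(10,6)·C(8,0) = 5880 + 2016 + 210 = 8106.
Probability = 8106/18564 = 193/442.

193/442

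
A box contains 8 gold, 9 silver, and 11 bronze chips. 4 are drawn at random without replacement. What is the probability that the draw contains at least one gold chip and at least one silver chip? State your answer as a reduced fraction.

4028/6825

There are C(28,4) = 20475 possible draws.
By inclusion-exclusion on the complements, draws missing all gold or all silver: C(20,4) + C(19,4) − C(11,4) = 4845 + 3876 − 330 = 8391.
So draws with at least one of each: 20475 − 8391 = 12084, probability 12084/20475 = 4028/6825.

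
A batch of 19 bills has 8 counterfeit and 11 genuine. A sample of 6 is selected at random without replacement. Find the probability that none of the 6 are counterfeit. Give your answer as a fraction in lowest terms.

There are C(19,6) = 27132 possible selections.
Selections with no counterfeit (all genuine): C(11,6) = 462.
Probability = 462/27132 = 11/646.

11/646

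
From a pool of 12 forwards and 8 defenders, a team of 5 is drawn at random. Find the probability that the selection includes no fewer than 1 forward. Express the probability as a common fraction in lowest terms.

Total selections: C(20,5) = 15504.
The complement is all 5 are defenders: C(8,5) = 56.
Probability = 1 − 56/15504 = 15448/15504 = 1931/1938.

1931/1938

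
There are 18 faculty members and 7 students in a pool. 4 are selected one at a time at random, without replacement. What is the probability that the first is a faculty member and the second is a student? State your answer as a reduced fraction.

21/100

Multiply the conditional probabilities at each draw: 18/25 · 7/24 = 126/600 = 21/100.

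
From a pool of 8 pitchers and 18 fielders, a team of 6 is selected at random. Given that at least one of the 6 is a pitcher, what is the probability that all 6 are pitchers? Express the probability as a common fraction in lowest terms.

2/15119

Work in counts. Selections with at least one pitcher: C(26,6) − C(18,6) = 230230 − 18564 = 211666.
Of those, selections where all 6 are pitchers: C(8,6) = 28.
Conditional probability = 28/211666 = 2/15119.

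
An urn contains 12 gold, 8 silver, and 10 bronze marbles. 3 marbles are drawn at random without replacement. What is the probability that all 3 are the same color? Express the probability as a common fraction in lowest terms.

There are C(30,3) = 4060 ways to draw 3 marbles.
All same color: C(12,3) + C(8,3) + C(10,3) = 220 + 56 + 120 = 396.
Probability = 396/4060 = 99/1015.

99/1015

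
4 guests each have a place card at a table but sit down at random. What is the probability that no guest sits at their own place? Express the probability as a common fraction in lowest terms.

There are 4! = 24 seatings.
By inclusion-exclusion, seatings with no fixed points: C(4,0)·4! − C(4,1)·3! + C(4,2)·2! − C(4,3)·1! + C(4,4)·0! = 9.
Probability = 9/24 = 3/8.

3/8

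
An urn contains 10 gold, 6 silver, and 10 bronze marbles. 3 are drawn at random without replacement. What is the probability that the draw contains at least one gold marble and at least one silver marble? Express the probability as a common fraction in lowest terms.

51/130

There are C(26,3) = 2600 possible draws.
By inclusion-exclusion on the complements, draws missing all gold or all silver: C(16,3) + C(20,3) − C(10,3) = 560 + 1140 − 120 = 1580.
So draws with at least one of each: 2600 − 1580 = 1020, probability 1020/2600 = 51/130.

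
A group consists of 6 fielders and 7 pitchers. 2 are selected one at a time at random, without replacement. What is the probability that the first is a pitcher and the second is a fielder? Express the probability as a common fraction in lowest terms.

7/26

Multiply the conditional probabilities at each draw: 7/13 · 6/12 = 42/156 = 7/26.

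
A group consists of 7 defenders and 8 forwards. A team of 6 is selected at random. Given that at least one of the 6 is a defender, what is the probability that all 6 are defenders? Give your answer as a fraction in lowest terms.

Work in counts. Selections with at least one defender: C(15,6) − C(8,6) = 5005 − 28 = 4977.
Of those, selections where all 6 are defenders: C(7,6) = 7.
Conditional probability = 7/4977 = 1/711.

1/711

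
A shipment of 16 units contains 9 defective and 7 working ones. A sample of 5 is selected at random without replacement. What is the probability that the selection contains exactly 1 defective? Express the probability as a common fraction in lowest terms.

The sample space is all 5-subsets of the 16: C(16,5) = 4368.
Selections with exactly 1 defective: choose 1 of the 9 defective and 4 of the 7 working, C(9,1)·C(7,4) = 9·35 = 315.
Probability = 315/4368 = 15/208.

15/208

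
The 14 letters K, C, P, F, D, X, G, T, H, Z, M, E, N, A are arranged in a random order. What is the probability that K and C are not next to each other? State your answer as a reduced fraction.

6/7

There are 14! = 87178291200 arrangements.
Arrangements with K and C adjacent: 2·13! = 12454041600.
So not adjacent: 87178291200 − 12454041600 = 74724249600, probability 74724249600/87178291200 = 6/7.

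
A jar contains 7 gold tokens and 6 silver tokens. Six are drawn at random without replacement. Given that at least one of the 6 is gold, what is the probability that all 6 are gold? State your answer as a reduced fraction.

Work in counts. Selections with at least one gold: C(13,6) − C(6,6) = 1716 − 1 = 1715.
Of those, selections where all 6 are gold: C(7,6) = 7.
Conditional probability = 7/1715 = 1/245.

1/245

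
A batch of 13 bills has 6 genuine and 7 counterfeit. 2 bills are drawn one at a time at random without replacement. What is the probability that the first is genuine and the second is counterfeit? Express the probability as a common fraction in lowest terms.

7/26

Multiply the conditional probabilities at each draw: 6/13 · 7/12 = 42/156 = 7/26.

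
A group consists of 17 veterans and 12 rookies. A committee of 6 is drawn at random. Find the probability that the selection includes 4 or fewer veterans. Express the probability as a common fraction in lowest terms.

1067/1305

There are C(29,6) = 475020 ways to choose the 6.
Count the complement (more than 4 veterans): C(17,5)·C(12,1) + C(17,6)·C(12,0) = 74256 + 12376 = 86632.
Probability = 1 − 86632/475020 = 388388/475020 = 1067/1305.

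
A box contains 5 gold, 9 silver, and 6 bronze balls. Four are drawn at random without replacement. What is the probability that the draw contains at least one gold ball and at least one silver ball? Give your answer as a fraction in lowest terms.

211/323

There are C(20,4) = 4845 possible draws.
By inclusion-exclusion on the complements, draws missing all gold or all silver: C(15,4) + C(11,4) − C(6,4) = 1365 + 330 − 15 = 1680.
So draws with at least one of each: 4845 − 1680 = 3165, probability 3165/4845 = 211/323.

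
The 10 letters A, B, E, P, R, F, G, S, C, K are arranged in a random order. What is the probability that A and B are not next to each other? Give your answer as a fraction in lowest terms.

4/5

There are 10! = 3628800 arrangements.
Arrangements with A and B adjacent: 2·9! = 725760.
So not adjacent: 3628800 − 725760 = 2903040, probability 2903040/3628800 = 4/5.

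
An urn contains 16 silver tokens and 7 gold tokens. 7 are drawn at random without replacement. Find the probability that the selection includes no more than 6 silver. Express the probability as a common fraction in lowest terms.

There are C(23,7) = 245157 ways to choose the 7.
Favorable selections (no more than 6 silver): C(16,0)·C(7,7) + C(16,1)·C(7,6) + C(16,2)·C(7,5) + C(16,3)·C(7,4) + C(16,4)·C(7,3) + C(16,5)·C(7,2) + C(16,6)·C(7,1) = 1 + 112 + 2520 + 19600 + 63700 + 91728 + 56056 = 233717.
Probability = 233717/245157 = 21247/22287.

21247/22287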